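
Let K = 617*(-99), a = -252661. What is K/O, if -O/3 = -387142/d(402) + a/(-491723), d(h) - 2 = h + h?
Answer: -1344941572403/31693830150 ≈ -42.435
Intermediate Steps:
d(h) = 2 + 2*h (d(h) = 2 + (h + h) = 2 + 2*h)
O = 285244471350/198164369 (O = -3*(-387142/(2 + 2*402) - 252661/(-491723)) = -3*(-387142/(2 + 804) - 252661*(-1/491723)) = -3*(-387142/806 + 252661/491723) = -3*(-387142*1/806 + 252661/491723) = -3*(-193571/403 + 252661/491723) = -3*(-95081490450/198164369) = 285244471350/198164369 ≈ 1439.4)
K = -61083
K/O = -61083/285244471350/198164369 = -61083*198164369/285244471350 = -1344941572403/31693830150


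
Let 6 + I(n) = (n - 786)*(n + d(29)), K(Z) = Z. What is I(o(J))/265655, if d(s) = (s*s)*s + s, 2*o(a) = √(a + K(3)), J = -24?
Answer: -76770237/1062620 + 11816*I*√21/265655 ≈ -72.246 + 0.20383*I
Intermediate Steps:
o(a) = √(3 + a)/2 (o(a) = √(a + 3)/2 = √(3 + a)/2)
d(s) = s + s³ (d(s) = s²*s + s = s³ + s = s + s³)
I(n) = -6 + (-786 + n)*(24418 + n) (I(n) = -6 + (n - 786)*(n + (29 + 29³)) = -6 + (-786 + n)*(n + (29 + 24389)) = -6 + (-786 + n)*(n + 24418) = -6 + (-786 + n)*(24418 + n))
I(o(J))/265655 = (-19192554 + (√(3 - 24)/2)² + 23632*(√(3 - 24)/2))/265655 = (-19192554 + (√(-21)/2)² + 23632*(√(-21)/2))*(1/265655) = (-19192554 + ((I*√21)/2)² + 23632*((I*√21)/2))*(1/265655) = (-19192554 + (I*√21/2)² + 23632*(I*√21/2))*(1/265655) = (-19192554 - 21/4 + 11816*I*√21)*(1/265655) = (-76770237/4 + 11816*I*√21)*(1/265655) = -76770237/1062620 + 11816*I*√21/265655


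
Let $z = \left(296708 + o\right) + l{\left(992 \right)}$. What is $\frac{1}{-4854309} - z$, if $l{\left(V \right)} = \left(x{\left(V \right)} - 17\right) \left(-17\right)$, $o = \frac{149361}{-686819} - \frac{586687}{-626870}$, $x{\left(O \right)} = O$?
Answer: $- \frac{585480710373993721084087}{2090004422360617770} \approx -2.8013 \cdot 10^{5}$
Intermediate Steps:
$o = \frac{309317848583}{430546226530}$ ($o = 149361 \left(- \frac{1}{686819}\right) - - \frac{586687}{626870} = - \frac{149361}{686819} + \frac{586687}{626870} = \frac{309317848583}{430546226530} \approx 0.71843$)
$l{\left(V \right)} = 289 - 17 V$ ($l{\left(V \right)} = \left(V - 17\right) \left(-17\right) = \left(-17 + V\right) \left(-17\right) = 289 - 17 V$)
$z = \frac{120610515394377073}{430546226530}$ ($z = \left(296708 + \frac{309317848583}{430546226530}\right) + \left(289 - 16864\right) = \frac{127746819099111823}{430546226530} + \left(289 - 16864\right) = \frac{127746819099111823}{430546226530} - 16575 = \frac{120610515394377073}{430546226530} \approx 2.8013 \cdot 10^{5}$)
$\frac{1}{-4854309} - z = \frac{1}{-4854309} - \frac{120610515394377073}{430546226530} = - \frac{1}{4854309} - \frac{120610515394377073}{430546226530} = - \frac{585480710373993721084087}{2090004422360617770}$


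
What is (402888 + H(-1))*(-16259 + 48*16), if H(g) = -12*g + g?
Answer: -6241308409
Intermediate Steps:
H(g) = -11*g
(402888 + H(-1))*(-16259 + 48*16) = (402888 - 11*(-1))*(-16259 + 48*16) = (402888 + 11)*(-16259 + 768) = 402899*(-15491) = -6241308409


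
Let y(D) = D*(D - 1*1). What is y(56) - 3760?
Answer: -680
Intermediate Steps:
y(D) = D*(-1 + D) (y(D) = D*(D - 1) = D*(-1 + D))
y(56) - 3760 = 56*(-1 + 56) - 3760 = 56*55 - 3760 = 3080 - 3760 = -680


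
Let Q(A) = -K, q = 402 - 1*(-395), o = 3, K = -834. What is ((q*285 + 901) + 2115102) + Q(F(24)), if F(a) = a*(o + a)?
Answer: 2343982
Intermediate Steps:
q = 797 (q = 402 + 395 = 797)
F(a) = a*(3 + a)
Q(A) = 834 (Q(A) = -1*(-834) = 834)
((q*285 + 901) + 2115102) + Q(F(24)) = ((797*285 + 901) + 2115102) + 834 = ((227145 + 901) + 2115102) + 834 = (228046 + 2115102) + 834 = 2343148 + 834 = 2343982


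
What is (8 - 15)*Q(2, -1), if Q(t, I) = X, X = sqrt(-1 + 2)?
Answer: -7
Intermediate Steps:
X = 1 (X = sqrt(1) = 1)
Q(t, I) = 1
(8 - 15)*Q(2, -1) = (8 - 15)*1 = -7*1 = -7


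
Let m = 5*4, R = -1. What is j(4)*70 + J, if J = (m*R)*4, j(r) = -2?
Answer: -220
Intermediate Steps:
m = 20
J = -80 (J = (20*(-1))*4 = -20*4 = -80)
j(4)*70 + J = -2*70 - 80 = -140 - 80 = -220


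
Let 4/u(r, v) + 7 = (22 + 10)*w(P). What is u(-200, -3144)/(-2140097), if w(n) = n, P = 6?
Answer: -4/395917945 ≈ -1.0103e-8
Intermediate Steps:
u(r, v) = 4/185 (u(r, v) = 4/(-7 + (22 + 10)*6) = 4/(-7 + 32*6) = 4/(-7 + 192) = 4/185)
u(-200, -3144)/(-2140097) = (4/185)/(-2140097) = (4/185)*(-1/2140097) = -4/395917945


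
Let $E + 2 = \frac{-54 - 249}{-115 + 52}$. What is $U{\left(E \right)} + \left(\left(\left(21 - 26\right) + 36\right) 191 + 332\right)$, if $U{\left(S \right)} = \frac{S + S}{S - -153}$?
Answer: $\frac{10229967}{1636} \approx 6253.0$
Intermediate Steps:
$E = \frac{59}{21}$ ($E = -2 + \frac{-54 - 249}{-115 + 52} = -2 - \frac{303}{-63} = -2 - - \frac{101}{21} = -2 + \frac{101}{21} = \frac{59}{21} \approx 2.8095$)
$U{\left(S \right)} = \frac{2 S}{153 + S}$ ($U{\left(S \right)} = \frac{2 S}{S + \left(-11 + 164\right)} = \frac{2 S}{S + 153} = \frac{2 S}{153 + S}$)
$U{\left(E \right)} + \left(\left(\left(21 - 26\right) + 36\right) 191 + 332\right) = 2 \cdot \frac{59}{21} \frac{1}{153 + \frac{59}{21}} + \left(\left(\left(21 - 26\right) + 36\right) 191 + 332\right) = 2 \cdot \frac{59}{21} \frac{1}{\frac{3272}{21}} + \left(\left(-5 + 36\right) 191 + 332\right) = 2 \cdot \frac{59}{21} \cdot \frac{21}{3272} + \left(31 \cdot 191 + 332\right) = \frac{59}{1636} + \left(5921 + 332\right) = \frac{59}{1636} + 6253 = \frac{10229967}{1636}$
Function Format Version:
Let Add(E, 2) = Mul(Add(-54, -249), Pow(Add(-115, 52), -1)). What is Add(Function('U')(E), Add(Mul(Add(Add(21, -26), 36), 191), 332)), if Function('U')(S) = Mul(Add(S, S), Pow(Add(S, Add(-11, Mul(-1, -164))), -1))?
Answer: Rational(10229967, 1636) ≈ 6253.0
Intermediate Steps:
E = Rational(59, 21) (E = Add(-2, Mul(Add(-54, -249), Pow(Add(-115, 52), -1))) = Add(-2, Mul(-303, Pow(-63, -1))) = Add(-2, Mul(-303, Rational(-1, 63))) = Add(-2, Rational(101, 21)) = Rational(59, 21) ≈ 2.8095)
Function('U')(S) = Mul(2, S, Pow(Add(153, S), -1)) (Function('U')(S) = Mul(Mul(2, S), Pow(Add(S, Add(-11, 164)), -1)) = Mul(Mul(2, S), Pow(Add(S, 153), -1)) = Mul(Mul(2, S), Pow(Add(153, S), -1)) = Mul(2, S, Pow(Add(153, S), -1)))
Add(Function('U')(E), Add(Mul(Add(Add(21, -26), 36), 191), 332)) = Add(Mul(2, Rational(59, 21), Pow(Add(153, Rational(59, 21)), -1)), Add(Mul(Add(Add(21, -26), 36), 191), 332)) = Add(Mul(2, Rational(59, 21), Pow(Rational(3272, 21), -1)), Add(Mul(Add(-5, 36), 191), 332)) = Add(Mul(2, Rational(59, 21), Rational(21, 3272)), Add(Mul(31, 191), 332)) = Add(Rational(59, 1636), Add(5921, 332)) = Add(Rational(59, 1636), 6253) = Rational(10229967, 1636)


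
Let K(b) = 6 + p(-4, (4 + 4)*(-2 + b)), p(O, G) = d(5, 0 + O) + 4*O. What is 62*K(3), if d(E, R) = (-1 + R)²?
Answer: 930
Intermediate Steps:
p(O, G) = (-1 + O)² + 4*O (p(O, G) = (-1 + (0 + O))² + 4*O = (-1 + O)² + 4*O)
K(b) = 15 (K(b) = 6 + ((-1 - 4)² + 4*(-4)) = 6 + ((-5)² - 16) = 6 + (25 - 16) = 6 + 9 = 15)
62*K(3) = 62*15 = 930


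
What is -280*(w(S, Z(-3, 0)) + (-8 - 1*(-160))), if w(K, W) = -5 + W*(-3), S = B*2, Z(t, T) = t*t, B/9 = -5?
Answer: -33600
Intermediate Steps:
B = -45 (B = 9*(-5) = -45)
Z(t, T) = t²
S = -90 (S = -45*2 = -90)
w(K, W) = -5 - 3*W
-280*(w(S, Z(-3, 0)) + (-8 - 1*(-160))) = -280*((-5 - 3*(-3)²) + (-8 - 1*(-160))) = -280*((-5 - 3*9) + (-8 + 160)) = -280*((-5 - 27) + 152) = -280*(-32 + 152) = -280*120 = -33600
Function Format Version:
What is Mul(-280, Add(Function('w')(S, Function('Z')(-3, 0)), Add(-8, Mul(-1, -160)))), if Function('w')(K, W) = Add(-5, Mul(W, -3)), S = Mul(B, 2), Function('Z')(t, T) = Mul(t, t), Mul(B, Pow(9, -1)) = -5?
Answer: -33600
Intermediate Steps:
B = -45 (B = Mul(9, -5) = -45)
Function('Z')(t, T) = Pow(t, 2)
S = -90 (S = Mul(-45, 2) = -90)
Function('w')(K, W) = Add(-5, Mul(-3, W))
Mul(-280, Add(Function('w')(S, Function('Z')(-3, 0)), Add(-8, Mul(-1, -160)))) = Mul(-280, Add(Add(-5, Mul(-3, Pow(-3, 2))), Add(-8, Mul(-1, -160)))) = Mul(-280, Add(Add(-5, Mul(-3, 9)), Add(-8, 160))) = Mul(-280, Add(Add(-5, -27), 152)) = Mul(-280, Add(-32, 152)) = Mul(-280, 120) = -33600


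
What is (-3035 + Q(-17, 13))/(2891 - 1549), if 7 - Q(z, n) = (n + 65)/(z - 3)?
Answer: -30241/13420 ≈ -2.2534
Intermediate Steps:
Q(z, n) = 7 - (65 + n)/(-3 + z) (Q(z, n) = 7 - (n + 65)/(z - 3) = 7 - (65 + n)/(-3 + z))
(-3035 + Q(-17, 13))/(2891 - 1549) = (-3035 + (-86 - 1*13 + 7*(-17))/(-3 - 17))/(2891 - 1549) = (-3035 + (-86 - 13 - 119)/(-20))/1342 = (-3035 - 1/20*(-218))*(1/1342) = (-3035 + 109/10)*(1/1342) = -30241/10*1/1342 = -30241/13420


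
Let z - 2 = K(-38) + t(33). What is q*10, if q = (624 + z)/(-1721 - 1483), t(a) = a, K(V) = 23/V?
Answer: -125095/60876 ≈ -2.0549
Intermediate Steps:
z = 1307/38 (z = 2 + (23/(-38) + 33) = 2 + (23*(-1/38) + 33) = 2 + (-23/38 + 33) = 2 + 1231/38 = 1307/38 ≈ 34.395)
q = -25019/121752 (q = (624 + 1307/38)/(-1721 - 1483) = (25019/38)/(-3204) = (25019/38)*(-1/3204) = -25019/121752 ≈ -0.20549)
q*10 = -25019/121752*10 = -125095/60876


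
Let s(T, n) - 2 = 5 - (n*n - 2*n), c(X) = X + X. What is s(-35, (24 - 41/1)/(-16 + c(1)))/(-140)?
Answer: -1559/27440 ≈ -0.056815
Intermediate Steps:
c(X) = 2*X
s(T, n) = 7 - n² + 2*n (s(T, n) = 2 + (5 - (n*n - 2*n)) = 2 + (5 - (n² - 2*n)) = 2 + (5 + (-n² + 2*n)) = 2 + (5 - n² + 2*n) = 7 - n² + 2*n)
s(-35, (24 - 41/1)/(-16 + c(1)))/(-140) = (7 - ((24 - 41/1)/(-16 + 2*1))² + 2*((24 - 41/1)/(-16 + 2*1)))/(-140) = (7 - ((24 - 41*1)/(-16 + 2))² + 2*((24 - 41*1)/(-16 + 2)))*(-1/140) = (7 - ((24 - 41)/(-14))² + 2*((24 - 41)/(-14)))*(-1/140) = (7 - (-17*(-1/14))² + 2*(-17*(-1/14)))*(-1/140) = (7 - (17/14)² + 2*(17/14))*(-1/140) = (7 - 1*289/196 + 17/7)*(-1/140) = (7 - 289/196 + 17/7)*(-1/140) = (1559/196)*(-1/140) = -1559/27440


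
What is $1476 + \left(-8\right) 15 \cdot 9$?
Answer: $396$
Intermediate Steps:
$1476 + \left(-8\right) 15 \cdot 9 = 1476 - 1080 = 396$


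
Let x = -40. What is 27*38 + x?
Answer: 986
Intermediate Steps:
27*38 + x = 27*38 - 40 = 1026 - 40 = 986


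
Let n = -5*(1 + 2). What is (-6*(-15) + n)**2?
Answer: 5625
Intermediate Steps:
n = -15 (n = -5*3 = -15)
(-6*(-15) + n)**2 = (-6*(-15) - 15)**2 = (-1*(-90) - 15)**2 = (90 - 15)**2 = 75**2 = 5625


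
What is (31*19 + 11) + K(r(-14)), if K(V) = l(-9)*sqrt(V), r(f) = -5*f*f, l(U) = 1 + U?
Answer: 600 - 112*I*sqrt(5) ≈ 600.0 - 250.44*I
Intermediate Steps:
r(f) = -5*f**2
K(V) = -8*sqrt(V) (K(V) = (1 - 9)*sqrt(V) = -8*sqrt(V))
(31*19 + 11) + K(r(-14)) = (31*19 + 11) - 8*14*I*sqrt(5) = (589 + 11) - 8*14*I*sqrt(5) = 600 - 112*I*sqrt(5)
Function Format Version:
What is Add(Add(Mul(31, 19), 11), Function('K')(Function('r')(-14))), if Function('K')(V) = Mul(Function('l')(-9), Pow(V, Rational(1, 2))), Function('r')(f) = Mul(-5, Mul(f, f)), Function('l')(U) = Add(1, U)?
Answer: Add(600, Mul(-112, I, Pow(5, Rational(1, 2)))) ≈ Add(600.00, Mul(-250.44, I))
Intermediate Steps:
Function('r')(f) = Mul(-5, Pow(f, 2))
Function('K')(V) = Mul(-8, Pow(V, Rational(1, 2))) (Function('K')(V) = Mul(Add(1, -9), Pow(V, Rational(1, 2))) = Mul(-8, Pow(V, Rational(1, 2))))
Add(Add(Mul(31, 19), 11), Function('K')(Function('r')(-14))) = Add(Add(Mul(31, 19), 11), Mul(-8, Pow(Mul(-5, Pow(-14, 2)), Rational(1, 2)))) = Add(Add(589, 11), Mul(-8, Pow(Mul(-5, 196), Rational(1, 2)))) = Add(600, Mul(-8, Pow(-980, Rational(1, 2)))) = Add(600, Mul(-8, Mul(14, I, Pow(5, Rational(1, 2))))) = Add(600, Mul(-112, I, Pow(5, Rational(1, 2))))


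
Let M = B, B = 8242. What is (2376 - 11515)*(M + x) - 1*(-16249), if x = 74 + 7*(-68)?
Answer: -71633511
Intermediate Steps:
M = 8242
x = -402 (x = 74 - 476 = -402)
(2376 - 11515)*(M + x) - 1*(-16249) = (2376 - 11515)*(8242 - 402) - 1*(-16249) = -9139*7840 + 16249 = -71649760 + 16249 = -71633511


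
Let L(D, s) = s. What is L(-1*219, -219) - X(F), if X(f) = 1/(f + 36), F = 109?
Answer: -31756/145 ≈ -219.01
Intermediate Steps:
X(f) = 1/(36 + f)
L(-1*219, -219) - X(F) = -219 - 1/(36 + 109) = -219 - 1/145 = -31756/145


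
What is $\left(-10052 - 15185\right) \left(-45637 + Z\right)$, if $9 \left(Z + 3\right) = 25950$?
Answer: $\frac{3237149990}{3} \approx 1.0791 \cdot 10^{9}$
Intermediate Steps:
$Z = \frac{8641}{3}$ ($Z = -3 + \frac{1}{9} \cdot 25950 = -3 + \frac{8650}{3} = \frac{8641}{3} \approx 2880.3$)
$\left(-10052 - 15185\right) \left(-45637 + Z\right) = \left(-10052 - 15185\right) \left(-45637 + \frac{8641}{3}\right) = \left(-25237\right) \left(- \frac{128270}{3}\right) = \frac{3237149990}{3}$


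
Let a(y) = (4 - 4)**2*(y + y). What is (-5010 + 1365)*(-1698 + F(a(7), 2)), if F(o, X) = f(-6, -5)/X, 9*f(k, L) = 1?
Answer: 12378015/2 ≈ 6.1890e+6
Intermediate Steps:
f(k, L) = 1/9 (f(k, L) = (1/9)*1 = 1/9)
a(y) = 0 (a(y) = 0**2*(2*y) = 0*(2*y) = 0)
F(o, X) = 1/(9*X)
(-5010 + 1365)*(-1698 + F(a(7), 2)) = (-5010 + 1365)*(-1698 + (1/9)/2) = -3645*(-1698 + (1/9)*(1/2)) = -3645*(-1698 + 1/18) = -3645*(-30563/18) = 12378015/2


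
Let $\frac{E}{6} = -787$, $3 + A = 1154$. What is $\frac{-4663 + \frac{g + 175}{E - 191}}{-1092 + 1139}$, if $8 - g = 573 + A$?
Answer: $- \frac{22907778}{230911} \approx -99.206$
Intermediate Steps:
$A = 1151$ ($A = -3 + 1154 = 1151$)
$E = -4722$ ($E = 6 \left(-787\right) = -4722$)
$g = -1716$ ($g = 8 - \left(573 + 1151\right) = 8 - 1724 = -1716$)
$\frac{-4663 + \frac{g + 175}{E - 191}}{-1092 + 1139} = \frac{-4663 + \frac{-1716 + 175}{-4722 - 191}}{-1092 + 1139} = \frac{-4663 - \frac{1541}{-4913}}{47} = \left(-4663 - - \frac{1541}{4913}\right) \frac{1}{47} = \left(-4663 + \frac{1541}{4913}\right) \frac{1}{47} = \left(- \frac{22907778}{4913}\right) \frac{1}{47} = - \frac{22907778}{230911}$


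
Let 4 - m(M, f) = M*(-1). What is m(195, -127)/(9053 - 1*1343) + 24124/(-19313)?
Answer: -182152753/148903230 ≈ -1.2233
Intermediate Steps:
m(M, f) = 4 + M (m(M, f) = 4 - M*(-1) = 4 - (-1)*M = 4 + M)
m(195, -127)/(9053 - 1*1343) + 24124/(-19313) = (4 + 195)/(9053 - 1*1343) + 24124/(-19313) = 199/(9053 - 1343) + 24124*(-1/19313) = 199/7710 - 24124/19313 = -182152753/148903230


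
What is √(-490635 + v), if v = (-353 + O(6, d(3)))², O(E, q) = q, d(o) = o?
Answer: I*√368135 ≈ 606.74*I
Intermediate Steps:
v = 122500 (v = (-353 + 3)² = (-350)² = 122500)
√(-490635 + v) = √(-490635 + 122500) = √(-368135) = I*√368135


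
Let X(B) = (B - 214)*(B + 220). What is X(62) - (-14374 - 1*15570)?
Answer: -12920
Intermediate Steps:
X(B) = (-214 + B)*(220 + B)
X(62) - (-14374 - 1*15570) = (-47080 + 62² + 6*62) - (-14374 - 1*15570) = (-47080 + 3844 + 372) - (-14374 - 15570) = -42864 - 1*(-29944) = -42864 + 29944 = -12920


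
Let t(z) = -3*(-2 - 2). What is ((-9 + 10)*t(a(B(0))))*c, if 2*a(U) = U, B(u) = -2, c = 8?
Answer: 96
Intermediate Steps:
a(U) = U/2
t(z) = 12 (t(z) = -3*(-4) = 12)
((-9 + 10)*t(a(B(0))))*c = ((-9 + 10)*12)*8 = (1*12)*8 = 12*8 = 96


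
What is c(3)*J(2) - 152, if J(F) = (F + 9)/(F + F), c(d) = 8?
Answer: -130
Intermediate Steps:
J(F) = (9 + F)/(2*F) (J(F) = (9 + F)/((2*F)) = (9 + F)*(1/(2*F)) = (9 + F)/(2*F))
c(3)*J(2) - 152 = 8*((1/2)*(9 + 2)/2) - 152 = 8*((1/2)*(1/2)*11) - 152 = 8*(11/4) - 152 = 22 - 152 = -130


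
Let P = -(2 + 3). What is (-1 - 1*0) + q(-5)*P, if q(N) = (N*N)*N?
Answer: 624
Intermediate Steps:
q(N) = N³ (q(N) = N²*N = N³)
P = -5 (P = -1*5 = -5)
(-1 - 1*0) + q(-5)*P = (-1 - 1*0) + (-5)³*(-5) = (-1 + 0) - 125*(-5) = -1 + 625 = 624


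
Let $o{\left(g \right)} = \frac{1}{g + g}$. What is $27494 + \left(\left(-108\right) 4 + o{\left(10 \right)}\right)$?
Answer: $\frac{541241}{20} \approx 27062.0$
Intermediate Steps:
$o{\left(g \right)} = \frac{1}{2 g}$
$27494 + \left(\left(-108\right) 4 + o{\left(10 \right)}\right) = 27494 + \left(\left(-108\right) 4 + \frac{1}{2 \cdot 10}\right) = 27494 + \left(-432 + \frac{1}{2} \cdot \frac{1}{10}\right) = 27494 + \left(-432 + \frac{1}{20}\right) = 27494 - \frac{8639}{20} = \frac{541241}{20}$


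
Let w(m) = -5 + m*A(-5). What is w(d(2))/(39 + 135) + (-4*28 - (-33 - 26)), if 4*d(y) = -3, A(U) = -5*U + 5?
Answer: -18499/348 ≈ -53.158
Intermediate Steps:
A(U) = 5 - 5*U
d(y) = -3/4 (d(y) = (1/4)*(-3) = -3/4)
w(m) = -5 + 30*m (w(m) = -5 + m*(5 - 5*(-5)) = -5 + m*(5 + 25) = -5 + m*30 = -5 + 30*m)
w(d(2))/(39 + 135) + (-4*28 - (-33 - 26)) = (-5 + 30*(-3/4))/(39 + 135) + (-4*28 - (-33 - 26)) = (-5 - 45/2)/174 + (-112 - 1*(-59)) = (1/174)*(-55/2) + (-112 + 59) = -55/348 - 53 = -18499/348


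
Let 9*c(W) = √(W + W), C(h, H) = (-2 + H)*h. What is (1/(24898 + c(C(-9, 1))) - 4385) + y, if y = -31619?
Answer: -100436643687227/2789596817 - 3*√2/5579193634 ≈ -36004.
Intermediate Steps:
C(h, H) = h*(-2 + H)
c(W) = √2*√W/9 (c(W) = √(W + W)/9 = √(2*W)/9 = (√2*√W)/9 = √2*√W/9)
(1/(24898 + c(C(-9, 1))) - 4385) + y = (1/(24898 + √2*√(-9*(-2 + 1))/9) - 4385) - 31619 = (1/(24898 + √2*√(-9*(-1))/9) - 4385) - 31619 = (1/(24898 + √2*√9/9) - 4385) - 31619 = (1/(24898 + (⅑)*√2*3) - 4385) - 31619 = (1/(24898 + √2/3) - 4385) - 31619 = (-4385 + 1/(24898 + √2/3)) - 31619 = -36004 + 1/(24898 + √2/3)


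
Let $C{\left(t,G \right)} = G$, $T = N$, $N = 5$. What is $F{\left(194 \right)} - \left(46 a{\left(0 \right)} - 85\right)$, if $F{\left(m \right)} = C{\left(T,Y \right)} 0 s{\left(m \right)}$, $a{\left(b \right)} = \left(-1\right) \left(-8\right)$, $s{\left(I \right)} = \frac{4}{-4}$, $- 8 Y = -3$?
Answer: $-283$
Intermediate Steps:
$T = 5$
$Y = \frac{3}{8}$ ($Y = \left(- \frac{1}{8}\right) \left(-3\right) = \frac{3}{8} \approx 0.375$)
$s{\left(I \right)} = -1$ ($s{\left(I \right)} = 4 \left(- \frac{1}{4}\right) = -1$)
$a{\left(b \right)} = 8$
$F{\left(m \right)} = 0$ ($F{\left(m \right)} = \frac{3}{8} \cdot 0 \left(-1\right) = 0 \left(-1\right) = 0$)
$F{\left(194 \right)} - \left(46 a{\left(0 \right)} - 85\right) = 0 - \left(46 \cdot 8 - 85\right) = 0 - \left(368 - 85\right) = 0 - 283 = -283$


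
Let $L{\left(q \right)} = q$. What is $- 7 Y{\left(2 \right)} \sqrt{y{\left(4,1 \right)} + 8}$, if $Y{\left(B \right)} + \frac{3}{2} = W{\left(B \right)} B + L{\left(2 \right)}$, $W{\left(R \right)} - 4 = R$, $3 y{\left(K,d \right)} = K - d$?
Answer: $- \frac{525}{2} \approx -262.5$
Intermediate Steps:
$y{\left(K,d \right)} = - \frac{d}{3} + \frac{K}{3}$ ($y{\left(K,d \right)} = \frac{K - d}{3} = - \frac{d}{3} + \frac{K}{3}$)
$W{\left(R \right)} = 4 + R$
$Y{\left(B \right)} = \frac{1}{2} + B \left(4 + B\right)$ ($Y{\left(B \right)} = - \frac{3}{2} + \left(\left(4 + B\right) B + 2\right) = - \frac{3}{2} + \left(B \left(4 + B\right) + 2\right) = - \frac{3}{2} + \left(2 + B \left(4 + B\right)\right) = \frac{1}{2} + B \left(4 + B\right)$)
$- 7 Y{\left(2 \right)} \sqrt{y{\left(4,1 \right)} + 8} = - 7 \left(\frac{1}{2} + 2 \left(4 + 2\right)\right) \sqrt{\left(\left(- \frac{1}{3}\right) 1 + \frac{1}{3} \cdot 4\right) + 8} = - 7 \left(\frac{1}{2} + 2 \cdot 6\right) \sqrt{\left(- \frac{1}{3} + \frac{4}{3}\right) + 8} = - 7 \left(\frac{1}{2} + 12\right) \sqrt{1 + 8} = \left(-7\right) \frac{25}{2} \sqrt{9} = \left(- \frac{175}{2}\right) 3 = - \frac{525}{2}$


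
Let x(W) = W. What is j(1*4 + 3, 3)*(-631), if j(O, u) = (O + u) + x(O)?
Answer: -10727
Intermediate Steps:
j(O, u) = u + 2*O (j(O, u) = (O + u) + O = u + 2*O)
j(1*4 + 3, 3)*(-631) = (3 + 2*(1*4 + 3))*(-631) = (3 + 2*(4 + 3))*(-631) = (3 + 2*7)*(-631) = (3 + 14)*(-631) = 17*(-631) = -10727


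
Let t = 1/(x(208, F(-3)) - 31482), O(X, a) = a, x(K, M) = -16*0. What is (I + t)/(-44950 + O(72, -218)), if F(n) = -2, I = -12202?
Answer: 384143365/1421978976 ≈ 0.27015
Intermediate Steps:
x(K, M) = 0
t = -1/31482 (t = 1/(0 - 31482) = 1/(-31482) = -1/31482 ≈ -3.1764e-5)
(I + t)/(-44950 + O(72, -218)) = (-12202 - 1/31482)/(-44950 - 218) = -384143365/31482/(-45168) = -384143365/31482*(-1/45168) = 384143365/1421978976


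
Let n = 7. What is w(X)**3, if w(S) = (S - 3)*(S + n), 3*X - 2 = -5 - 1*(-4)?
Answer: -5451776/729 ≈ -7478.4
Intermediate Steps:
X = 1/3 (X = 2/3 + (-5 - 1*(-4))/3 = 2/3 + (-5 + 4)/3 = 2/3 + (1/3)*(-1) = 2/3 - 1/3 = 1/3 ≈ 0.33333)
w(S) = (-3 + S)*(7 + S) (w(S) = (S - 3)*(S + 7) = (-3 + S)*(7 + S))
w(X)**3 = (-21 + (1/3)**2 + 4*(1/3))**3 = (-21 + 1/9 + 4/3)**3 = (-176/9)**3 = -5451776/729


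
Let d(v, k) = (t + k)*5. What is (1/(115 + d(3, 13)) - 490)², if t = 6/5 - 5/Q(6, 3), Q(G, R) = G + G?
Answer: 1169464890724/4870849 ≈ 2.4009e+5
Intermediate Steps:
Q(G, R) = 2*G
t = 47/60 (t = 6/5 - 5/(2*6) = 6*(⅕) - 5/12 = 6/5 - 5*1/12 = 6/5 - 5/12 = 47/60 ≈ 0.78333)
d(v, k) = 47/12 + 5*k (d(v, k) = (47/60 + k)*5 = 47/12 + 5*k)
(1/(115 + d(3, 13)) - 490)² = (1/(115 + (47/12 + 5*13)) - 490)² = (1/(115 + (47/12 + 65)) - 490)² = (1/(115 + 827/12) - 490)² = (1/(2207/12) - 490)² = (12/2207 - 490)² = (-1081418/2207)² = 1169464890724/4870849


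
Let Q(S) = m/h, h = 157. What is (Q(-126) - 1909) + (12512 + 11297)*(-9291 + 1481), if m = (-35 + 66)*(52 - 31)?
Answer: -29194180592/157 ≈ -1.8595e+8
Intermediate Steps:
m = 651 (m = 31*21 = 651)
Q(S) = 651/157
(Q(-126) - 1909) + (12512 + 11297)*(-9291 + 1481) = (651/157 - 1909) + (12512 + 11297)*(-9291 + 1481) = -299062/157 + 23809*(-7810) = -299062/157 - 185948290 = -29194180592/157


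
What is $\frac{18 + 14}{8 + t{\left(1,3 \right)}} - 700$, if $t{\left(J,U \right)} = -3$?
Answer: $- \frac{3468}{5} \approx -693.6$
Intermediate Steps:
$\frac{18 + 14}{8 + t{\left(1,3 \right)}} - 700 = \frac{18 + 14}{8 - 3} - 700 = \frac{32}{5} - 700 = - \frac{3468}{5}$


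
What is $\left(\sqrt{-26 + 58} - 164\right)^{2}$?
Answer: $26928 - 1312 \sqrt{2} \approx 25073.0$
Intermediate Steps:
$\left(\sqrt{-26 + 58} - 164\right)^{2} = \left(\sqrt{32} - 164\right)^{2} = \left(4 \sqrt{2} - 164\right)^{2} = \left(-164 + 4 \sqrt{2}\right)^{2}$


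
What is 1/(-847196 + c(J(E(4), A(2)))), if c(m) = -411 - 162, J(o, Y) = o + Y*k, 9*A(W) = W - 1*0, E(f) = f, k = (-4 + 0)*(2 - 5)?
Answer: -1/847769 ≈ -1.1796e-6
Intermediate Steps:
k = 12 (k = -4*(-3) = 12)
A(W) = W/9 (A(W) = (W - 1*0)/9 = (W + 0)/9 = W/9)
J(o, Y) = o + 12*Y (J(o, Y) = o + Y*12 = o + 12*Y)
c(m) = -573
1/(-847196 + c(J(E(4), A(2)))) = 1/(-847196 - 573) = 1/(-847769) = -1/847769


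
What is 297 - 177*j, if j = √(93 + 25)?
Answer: 297 - 177*√118 ≈ -1625.7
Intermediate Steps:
j = √118 ≈ 10.863
297 - 177*j = 297 - 177*√118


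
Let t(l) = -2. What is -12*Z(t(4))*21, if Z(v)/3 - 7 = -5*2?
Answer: 2268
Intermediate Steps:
Z(v) = -9 (Z(v) = 21 + 3*(-5*2) = 21 + 3*(-10) = 21 - 30 = -9)
-12*Z(t(4))*21 = -12*(-9)*21 = 108*21 = 2268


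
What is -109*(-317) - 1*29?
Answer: 34524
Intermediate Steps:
-109*(-317) - 1*29 = 34553 - 29 = 34524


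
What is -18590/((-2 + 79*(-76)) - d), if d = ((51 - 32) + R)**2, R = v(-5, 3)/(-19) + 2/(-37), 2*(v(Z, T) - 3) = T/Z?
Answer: 918734531000/314296385881 ≈ 2.9231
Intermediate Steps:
v(Z, T) = 3 + T/(2*Z) (v(Z, T) = 3 + (T/Z)/2 = 3 + T/(2*Z))
R = -1379/7030 (R = (3 + (1/2)*3/(-5))/(-19) + 2/(-37) = (3 + (1/2)*3*(-1/5))*(-1/19) + 2*(-1/37) = (3 - 3/10)*(-1/19) - 2/37 = (27/10)*(-1/19) - 2/37 = -27/190 - 2/37 = -1379/7030 ≈ -0.19616)
d = 17474460481/49420900 (d = ((51 - 32) - 1379/7030)**2 = (19 - 1379/7030)**2 = (132191/7030)**2 = 17474460481/49420900 ≈ 353.58)
-18590/((-2 + 79*(-76)) - d) = -18590/((-2 + 79*(-76)) - 1*17474460481/49420900) = -18590/((-2 - 6004) - 17474460481/49420900) = -18590/(-6006 - 17474460481/49420900) = -18590/(-314296385881/49420900) = -18590*(-49420900/314296385881) = 918734531000/314296385881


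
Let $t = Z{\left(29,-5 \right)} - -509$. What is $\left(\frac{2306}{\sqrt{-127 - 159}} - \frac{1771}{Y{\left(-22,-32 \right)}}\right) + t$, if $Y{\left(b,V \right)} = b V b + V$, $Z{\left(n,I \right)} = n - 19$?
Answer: $\frac{8056651}{15520} - \frac{1153 i \sqrt{286}}{143} \approx 519.11 - 136.36 i$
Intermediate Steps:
$Z{\left(n,I \right)} = -19 + n$ ($Z{\left(n,I \right)} = n - 19 = -19 + n$)
$Y{\left(b,V \right)} = V + V b^{2}$ ($Y{\left(b,V \right)} = V b b + V = V b^{2} + V = V + V b^{2}$)
$t = 519$ ($t = \left(-19 + 29\right) - -509 = 10 + 509 = 519$)
$\left(\frac{2306}{\sqrt{-127 - 159}} - \frac{1771}{Y{\left(-22,-32 \right)}}\right) + t = \left(\frac{2306}{\sqrt{-127 - 159}} - \frac{1771}{\left(-32\right) \left(1 + \left(-22\right)^{2}\right)}\right) + 519 = \left(\frac{2306}{\sqrt{-286}} - \frac{1771}{\left(-32\right) \left(1 + 484\right)}\right) + 519 = \left(\frac{2306}{i \sqrt{286}} - \frac{1771}{\left(-32\right) 485}\right) + 519 = \left(2306 \left(- \frac{i \sqrt{286}}{286}\right) - \frac{1771}{-15520}\right) + 519 = \left(- \frac{1153 i \sqrt{286}}{143} - - \frac{1771}{15520}\right) + 519 = \left(- \frac{1153 i \sqrt{286}}{143} + \frac{1771}{15520}\right) + 519 = \left(\frac{1771}{15520} - \frac{1153 i \sqrt{286}}{143}\right) + 519 = \frac{8056651}{15520} - \frac{1153 i \sqrt{286}}{143}$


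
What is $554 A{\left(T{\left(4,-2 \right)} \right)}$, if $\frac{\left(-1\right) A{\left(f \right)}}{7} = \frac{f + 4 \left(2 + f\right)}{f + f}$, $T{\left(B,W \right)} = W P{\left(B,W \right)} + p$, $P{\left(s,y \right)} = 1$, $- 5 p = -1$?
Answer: $- \frac{9695}{9} \approx -1077.2$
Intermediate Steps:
$p = \frac{1}{5}$ ($p = \left(- \frac{1}{5}\right) \left(-1\right) = \frac{1}{5} \approx 0.2$)
$T{\left(B,W \right)} = \frac{1}{5} + W$ ($T{\left(B,W \right)} = W 1 + \frac{1}{5} = W + \frac{1}{5} = \frac{1}{5} + W$)
$A{\left(f \right)} = - \frac{7 \left(8 + 5 f\right)}{2 f}$ ($A{\left(f \right)} = - 7 \frac{f + 4 \left(2 + f\right)}{f + f} = - 7 \frac{f + \left(8 + 4 f\right)}{2 f} = - 7 \left(8 + 5 f\right) \frac{1}{2 f} = - 7 \frac{8 + 5 f}{2 f} = - \frac{7 \left(8 + 5 f\right)}{2 f}$)
$554 A{\left(T{\left(4,-2 \right)} \right)} = 554 \left(- \frac{35}{2} - \frac{28}{\frac{1}{5} - 2}\right) = 554 \left(- \frac{35}{2} - \frac{28}{- \frac{9}{5}}\right) = 554 \left(- \frac{35}{2} - - \frac{140}{9}\right) = 554 \left(- \frac{35}{2} + \frac{140}{9}\right) = 554 \left(- \frac{35}{18}\right) = - \frac{9695}{9}$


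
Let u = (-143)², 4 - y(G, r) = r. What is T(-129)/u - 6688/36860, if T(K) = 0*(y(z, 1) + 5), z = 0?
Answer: -88/485 ≈ -0.18144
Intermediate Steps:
y(G, r) = 4 - r
u = 20449
T(K) = 0 (T(K) = 0*((4 - 1*1) + 5) = 0*((4 - 1) + 5) = 0*(3 + 5) = 0*8 = 0)
T(-129)/u - 6688/36860 = 0/20449 - 6688/36860 = 0*(1/20449) - 6688*1/36860 = 0 - 88/485 = -88/485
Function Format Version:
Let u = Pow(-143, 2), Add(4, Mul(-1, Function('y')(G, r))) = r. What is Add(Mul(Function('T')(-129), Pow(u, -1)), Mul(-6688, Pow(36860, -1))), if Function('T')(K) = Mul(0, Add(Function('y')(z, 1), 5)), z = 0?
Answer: Rational(-88, 485) ≈ -0.18144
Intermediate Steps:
Function('y')(G, r) = Add(4, Mul(-1, r))
u = 20449
Function('T')(K) = 0 (Function('T')(K) = Mul(0, Add(Add(4, Mul(-1, 1)), 5)) = Mul(0, Add(Add(4, -1), 5)) = Mul(0, Add(3, 5)) = Mul(0, 8) = 0)
Add(Mul(Function('T')(-129), Pow(u, -1)), Mul(-6688, Pow(36860, -1))) = Add(Mul(0, Pow(20449, -1)), Mul(-6688, Pow(36860, -1))) = Add(Mul(0, Rational(1, 20449)), Mul(-6688, Rational(1, 36860))) = Add(0, Rational(-88, 485)) = Rational(-88, 485)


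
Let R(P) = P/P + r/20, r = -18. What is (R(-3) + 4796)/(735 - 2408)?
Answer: -47961/16730 ≈ -2.8668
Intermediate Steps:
R(P) = ⅒ (R(P) = P/P - 18/20 = 1 - 18*1/20 = 1 - 9/10 = ⅒)
(R(-3) + 4796)/(735 - 2408) = (⅒ + 4796)/(735 - 2408) = (47961/10)/(-1673) = (47961/10)*(-1/1673) = -47961/16730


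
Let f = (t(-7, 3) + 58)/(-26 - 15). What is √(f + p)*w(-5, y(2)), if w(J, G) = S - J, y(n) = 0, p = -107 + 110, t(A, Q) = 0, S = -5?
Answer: 0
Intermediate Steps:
p = 3
f = -58/41 (f = (0 + 58)/(-26 - 15) = 58/(-41) = 58*(-1/41) = -58/41 ≈ -1.4146)
w(J, G) = -5 - J
√(f + p)*w(-5, y(2)) = √(-58/41 + 3)*(-5 - 1*(-5)) = √(65/41)*(-5 + 5) = (√2665/41)*0 = 0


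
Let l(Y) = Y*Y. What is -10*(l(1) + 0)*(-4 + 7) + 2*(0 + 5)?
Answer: -20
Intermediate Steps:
l(Y) = Y**2
-10*(l(1) + 0)*(-4 + 7) + 2*(0 + 5) = -10*(1**2 + 0)*(-4 + 7) + 2*(0 + 5) = -10*(1 + 0)*3 + 2*5 = -10*3 + 10 = -30 + 10 = -20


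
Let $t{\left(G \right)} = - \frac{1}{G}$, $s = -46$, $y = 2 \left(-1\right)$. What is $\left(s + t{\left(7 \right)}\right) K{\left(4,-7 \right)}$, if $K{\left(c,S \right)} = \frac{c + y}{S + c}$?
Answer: $\frac{646}{21} \approx 30.762$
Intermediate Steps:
$y = -2$
$K{\left(c,S \right)} = \frac{-2 + c}{S + c}$ ($K{\left(c,S \right)} = \frac{c - 2}{S + c} = \frac{-2 + c}{S + c}$)
$\left(s + t{\left(7 \right)}\right) K{\left(4,-7 \right)} = \left(-46 - \frac{1}{7}\right) \frac{-2 + 4}{-7 + 4} = \left(-46 - \frac{1}{7}\right) \frac{1}{-3} \cdot 2 = \left(-46 - \frac{1}{7}\right) \left(\left(- \frac{1}{3}\right) 2\right) = \left(- \frac{323}{7}\right) \left(- \frac{2}{3}\right) = \frac{646}{21}$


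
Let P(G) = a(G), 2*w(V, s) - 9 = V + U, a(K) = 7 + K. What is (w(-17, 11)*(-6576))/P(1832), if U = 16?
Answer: -8768/613 ≈ -14.303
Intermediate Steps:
w(V, s) = 25/2 + V/2 (w(V, s) = 9/2 + (V + 16)/2 = 9/2 + (16 + V)/2 = 9/2 + (8 + V/2) = 25/2 + V/2)
P(G) = 7 + G
(w(-17, 11)*(-6576))/P(1832) = ((25/2 + (1/2)*(-17))*(-6576))/(7 + 1832) = ((25/2 - 17/2)*(-6576))/1839 = (4*(-6576))*(1/1839) = -26304*1/1839 = -8768/613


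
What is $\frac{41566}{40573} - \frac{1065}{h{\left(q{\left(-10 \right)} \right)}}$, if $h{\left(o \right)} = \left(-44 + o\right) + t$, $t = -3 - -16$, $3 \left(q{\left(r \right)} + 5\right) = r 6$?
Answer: $\frac{45537941}{2272088} \approx 20.042$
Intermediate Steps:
$q{\left(r \right)} = -5 + 2 r$ ($q{\left(r \right)} = -5 + \frac{r 6}{3} = -5 + \frac{6 r}{3} = -5 + 2 r$)
$t = 13$ ($t = -3 + 16 = 13$)
$h{\left(o \right)} = -31 + o$ ($h{\left(o \right)} = \left(-44 + o\right) + 13 = -31 + o$)
$\frac{41566}{40573} - \frac{1065}{h{\left(q{\left(-10 \right)} \right)}} = \frac{41566}{40573} - \frac{1065}{-31 + \left(-5 + 2 \left(-10\right)\right)} = 41566 \cdot \frac{1}{40573} - \frac{1065}{-31 - 25} = \frac{41566}{40573} - \frac{1065}{-31 - 25} = \frac{41566}{40573} - \frac{1065}{-56} = \frac{41566}{40573} - - \frac{1065}{56} = \frac{41566}{40573} + \frac{1065}{56} = \frac{45537941}{2272088}$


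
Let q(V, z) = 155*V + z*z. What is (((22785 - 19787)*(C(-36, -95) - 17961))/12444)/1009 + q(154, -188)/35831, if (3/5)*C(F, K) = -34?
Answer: -1787986670741/674840839014 ≈ -2.6495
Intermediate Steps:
q(V, z) = z² + 155*V (q(V, z) = 155*V + z² = z² + 155*V)
C(F, K) = -170/3 (C(F, K) = (5/3)*(-34) = -170/3)
(((22785 - 19787)*(C(-36, -95) - 17961))/12444)/1009 + q(154, -188)/35831 = (((22785 - 19787)*(-170/3 - 17961))/12444)/1009 + ((-188)² + 155*154)/35831 = ((2998*(-54053/3))*(1/12444))*(1/1009) + (35344 + 23870)*(1/35831) = -162050894/3*1/12444*(1/1009) + 59214*(1/35831) = -81025447/18666*1/1009 + 59214/35831 = -81025447/18833994 + 59214/35831 = -1787986670741/674840839014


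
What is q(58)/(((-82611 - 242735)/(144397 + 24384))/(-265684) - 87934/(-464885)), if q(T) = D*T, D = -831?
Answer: -502381353850641542460/1971661917643873 ≈ -2.5480e+5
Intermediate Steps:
q(T) = -831*T
q(58)/(((-82611 - 242735)/(144397 + 24384))/(-265684) - 87934/(-464885)) = (-831*58)/(((-82611 - 242735)/(144397 + 24384))/(-265684) - 87934/(-464885)) = -48198/(-325346/168781*(-1/265684) - 87934*(-1/464885)) = -48198/(-325346*1/168781*(-1/265684) + 87934/464885) = -48198/(-325346/168781*(-1/265684) + 87934/464885) = -48198/(162673/22421205602 + 87934/464885) = -48198/1971661917643873/10423282166285770 = -48198*10423282166285770/1971661917643873 = -502381353850641542460/1971661917643873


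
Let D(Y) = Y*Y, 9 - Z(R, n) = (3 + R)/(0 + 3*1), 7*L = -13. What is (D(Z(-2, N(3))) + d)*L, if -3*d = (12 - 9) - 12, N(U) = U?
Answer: -9139/63 ≈ -145.06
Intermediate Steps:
L = -13/7 (L = (⅐)*(-13) = -13/7 ≈ -1.8571)
Z(R, n) = 8 - R/3 (Z(R, n) = 9 - (3 + R)/(0 + 3*1) = 9 - (3 + R)/(0 + 3) = 9 - (3 + R)/3 = 9 - (1 + R/3) = 9 + (-1 - R/3) = 8 - R/3)
d = 3 (d = -((12 - 9) - 12)/3 = -(3 - 12)/3 = -⅓*(-9) = 3)
D(Y) = Y²
(D(Z(-2, N(3))) + d)*L = ((8 - ⅓*(-2))² + 3)*(-13/7) = ((8 + ⅔)² + 3)*(-13/7) = ((26/3)² + 3)*(-13/7) = (676/9 + 3)*(-13/7) = (703/9)*(-13/7) = -9139/63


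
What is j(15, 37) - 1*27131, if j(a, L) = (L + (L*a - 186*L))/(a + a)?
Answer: -82022/3 ≈ -27341.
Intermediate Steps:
j(a, L) = (-185*L + L*a)/(2*a) (j(a, L) = (L + (-186*L + L*a))/((2*a)) = (-185*L + L*a)*(1/(2*a)) = (-185*L + L*a)/(2*a))
j(15, 37) - 1*27131 = (1/2)*37*(-185 + 15)/15 - 1*27131 = (1/2)*37*(1/15)*(-170) - 27131 = -629/3 - 27131 = -82022/3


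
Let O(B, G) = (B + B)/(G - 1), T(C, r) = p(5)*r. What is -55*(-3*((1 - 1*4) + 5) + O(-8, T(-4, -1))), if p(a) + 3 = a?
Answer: 110/3 ≈ 36.667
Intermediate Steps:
p(a) = -3 + a
T(C, r) = 2*r (T(C, r) = (-3 + 5)*r = 2*r)
O(B, G) = 2*B/(-1 + G) (O(B, G) = (2*B)/(-1 + G) = 2*B/(-1 + G))
-55*(-3*((1 - 1*4) + 5) + O(-8, T(-4, -1))) = -55*(-3*((1 - 1*4) + 5) + 2*(-8)/(-1 + 2*(-1))) = -55*(-3*((1 - 4) + 5) + 2*(-8)/(-1 - 2)) = -55*(-3*(-3 + 5) + 2*(-8)/(-3)) = -55*(-3*2 + 2*(-8)*(-1/3)) = -55*(-6 + 16/3) = -55*(-2/3) = 110/3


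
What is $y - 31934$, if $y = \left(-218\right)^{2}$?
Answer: $15590$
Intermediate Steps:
$y = 47524$
$y - 31934 = 47524 - 31934 = 15590$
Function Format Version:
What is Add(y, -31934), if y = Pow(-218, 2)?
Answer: 15590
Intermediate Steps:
y = 47524
Add(y, -31934) = Add(47524, -31934) = 15590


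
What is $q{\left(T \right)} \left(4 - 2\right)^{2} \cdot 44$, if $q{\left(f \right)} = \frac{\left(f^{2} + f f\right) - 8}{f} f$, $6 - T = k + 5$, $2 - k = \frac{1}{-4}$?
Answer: $-858$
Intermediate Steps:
$k = \frac{9}{4}$ ($k = 2 - \frac{1}{-4} = 2 - - \frac{1}{4} = 2 + \frac{1}{4} = \frac{9}{4} \approx 2.25$)
$T = - \frac{5}{4}$ ($T = 6 - \left(\frac{9}{4} + 5\right) = 6 - \frac{29}{4} = - \frac{5}{4} \approx -1.25$)
$q{\left(f \right)} = -8 + 2 f^{2}$ ($q{\left(f \right)} = \frac{\left(f^{2} + f^{2}\right) - 8}{f} f = \frac{2 f^{2} - 8}{f} f = \frac{-8 + 2 f^{2}}{f} f = -8 + 2 f^{2}$)
$q{\left(T \right)} \left(4 - 2\right)^{2} \cdot 44 = \left(-8 + 2 \left(- \frac{5}{4}\right)^{2}\right) \left(4 - 2\right)^{2} \cdot 44 = \left(-8 + 2 \cdot \frac{25}{16}\right) 2^{2} \cdot 44 = \left(-8 + \frac{25}{8}\right) 4 \cdot 44 = \left(- \frac{39}{8}\right) 4 \cdot 44 = \left(- \frac{39}{2}\right) 44 = -858$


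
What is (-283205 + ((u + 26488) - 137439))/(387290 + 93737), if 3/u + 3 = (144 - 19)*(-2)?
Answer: -99721471/121699831 ≈ -0.81941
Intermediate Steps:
u = -3/253 (u = 3/(-3 + (144 - 19)*(-2)) = 3/(-3 + 125*(-2)) = 3/(-3 - 250) = 3/(-253) = 3*(-1/253) = -3/253 ≈ -0.011858)
(-283205 + ((u + 26488) - 137439))/(387290 + 93737) = (-283205 + ((-3/253 + 26488) - 137439))/(387290 + 93737) = (-283205 + (6701461/253 - 137439))/481027 = (-283205 - 28070606/253)*(1/481027) = -99721471/253*1/481027 = -99721471/121699831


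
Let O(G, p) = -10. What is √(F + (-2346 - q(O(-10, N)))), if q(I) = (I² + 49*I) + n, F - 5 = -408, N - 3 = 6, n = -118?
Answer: 3*I*√249 ≈ 47.339*I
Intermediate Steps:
N = 9 (N = 3 + 6 = 9)
F = -403 (F = 5 - 408 = -403)
q(I) = -118 + I² + 49*I (q(I) = (I² + 49*I) - 118 = -118 + I² + 49*I)
√(F + (-2346 - q(O(-10, N)))) = √(-403 + (-2346 - (-118 + (-10)² + 49*(-10)))) = √(-403 + (-2346 - (-118 + 100 - 490))) = √(-403 + (-2346 - 1*(-508))) = √(-403 + (-2346 + 508)) = √(-403 - 1838) = √(-2241) = 3*I*√249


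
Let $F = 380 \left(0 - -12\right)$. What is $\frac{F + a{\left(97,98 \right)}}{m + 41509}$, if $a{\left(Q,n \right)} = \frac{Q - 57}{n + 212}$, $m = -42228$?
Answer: $- \frac{141364}{22289} \approx -6.3423$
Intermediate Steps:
$a{\left(Q,n \right)} = \frac{-57 + Q}{212 + n}$
$F = 4560$ ($F = 380 \left(0 + 12\right) = 380 \cdot 12 = 4560$)
$\frac{F + a{\left(97,98 \right)}}{m + 41509} = \frac{4560 + \frac{-57 + 97}{212 + 98}}{-42228 + 41509} = \frac{4560 + \frac{1}{310} \cdot 40}{-719} = \left(4560 + \frac{1}{310} \cdot 40\right) \left(- \frac{1}{719}\right) = \left(4560 + \frac{4}{31}\right) \left(- \frac{1}{719}\right) = \frac{141364}{31} \left(- \frac{1}{719}\right) = - \frac{141364}{22289}$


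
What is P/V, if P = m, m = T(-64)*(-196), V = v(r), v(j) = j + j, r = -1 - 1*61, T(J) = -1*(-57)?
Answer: 2793/31 ≈ 90.097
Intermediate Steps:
T(J) = 57
r = -62 (r = -1 - 61 = -62)
v(j) = 2*j
V = -124 (V = 2*(-62) = -124)
m = -11172 (m = 57*(-196) = -11172)
P = -11172
P/V = -11172/(-124) = -11172*(-1/124) = 2793/31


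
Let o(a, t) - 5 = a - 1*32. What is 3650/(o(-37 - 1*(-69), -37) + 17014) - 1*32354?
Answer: -550629076/17019 ≈ -32354.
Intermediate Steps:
o(a, t) = -27 + a (o(a, t) = 5 + (a - 1*32) = 5 + (a - 32) = 5 + (-32 + a) = -27 + a)
3650/(o(-37 - 1*(-69), -37) + 17014) - 1*32354 = 3650/((-27 + (-37 - 1*(-69))) + 17014) - 1*32354 = 3650/((-27 + (-37 + 69)) + 17014) - 32354 = 3650/((-27 + 32) + 17014) - 32354 = 3650/(5 + 17014) - 32354 = 3650/17019 - 32354 = -550629076/17019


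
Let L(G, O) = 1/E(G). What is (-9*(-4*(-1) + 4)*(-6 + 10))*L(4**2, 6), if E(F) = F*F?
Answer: -9/8 ≈ -1.1250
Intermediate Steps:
E(F) = F**2
L(G, O) = G**(-2) (L(G, O) = 1/G**2 = G**(-2))
(-9*(-4*(-1) + 4)*(-6 + 10))*L(4**2, 6) = (-9*(-4*(-1) + 4)*(-6 + 10))/(4**2)**2 = -9*(4 + 4)*4/16**2 = -72*4*(1/256) = -9*32*(1/256) = -288*1/256 = -9/8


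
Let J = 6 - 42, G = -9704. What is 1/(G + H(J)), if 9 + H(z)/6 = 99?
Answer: -1/9164 ≈ -0.00010912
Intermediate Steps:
J = -36
H(z) = 540 (H(z) = -54 + 6*99 = -54 + 594 = 540)
1/(G + H(J)) = 1/(-9704 + 540) = 1/(-9164) = -1/9164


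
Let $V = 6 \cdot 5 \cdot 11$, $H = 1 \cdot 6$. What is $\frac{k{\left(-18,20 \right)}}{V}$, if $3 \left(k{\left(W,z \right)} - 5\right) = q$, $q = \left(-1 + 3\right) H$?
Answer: $\frac{3}{110} \approx 0.027273$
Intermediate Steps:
$H = 6$
$V = 330$ ($V = 30 \cdot 11 = 330$)
$q = 12$ ($q = \left(-1 + 3\right) 6 = 2 \cdot 6 = 12$)
$k{\left(W,z \right)} = 9$ ($k{\left(W,z \right)} = 5 + \frac{1}{3} \cdot 12 = 5 + 4 = 9$)
$\frac{k{\left(-18,20 \right)}}{V} = \frac{9}{330} = 9 \cdot \frac{1}{330} = \frac{3}{110}$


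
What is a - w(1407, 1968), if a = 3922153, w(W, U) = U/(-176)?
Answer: 43143806/11 ≈ 3.9222e+6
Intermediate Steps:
w(W, U) = -U/176 (w(W, U) = U*(-1/176) = -U/176)
a - w(1407, 1968) = 3922153 - (-1)*1968/176 = 3922153 - 1*(-123/11) = 3922153 + 123/11 = 43143806/11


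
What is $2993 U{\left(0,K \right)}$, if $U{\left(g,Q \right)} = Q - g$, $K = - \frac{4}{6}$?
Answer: $- \frac{5986}{3} \approx -1995.3$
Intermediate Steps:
$K = - \frac{2}{3}$ ($K = \left(-4\right) \frac{1}{6} = - \frac{2}{3} \approx -0.66667$)
$2993 U{\left(0,K \right)} = 2993 \left(- \frac{2}{3} - 0\right) = 2993 \left(- \frac{2}{3} + 0\right) = 2993 \left(- \frac{2}{3}\right) = - \frac{5986}{3}$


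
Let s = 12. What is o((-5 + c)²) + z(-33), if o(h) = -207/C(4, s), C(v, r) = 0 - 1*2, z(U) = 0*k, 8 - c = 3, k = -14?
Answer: 207/2 ≈ 103.50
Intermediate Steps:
c = 5 (c = 8 - 1*3 = 8 - 3 = 5)
z(U) = 0 (z(U) = 0*(-14) = 0)
C(v, r) = -2 (C(v, r) = 0 - 2 = -2)
o(h) = 207/2 (o(h) = -207/(-2) = -207*(-½) = 207/2)
o((-5 + c)²) + z(-33) = 207/2 + 0 = 207/2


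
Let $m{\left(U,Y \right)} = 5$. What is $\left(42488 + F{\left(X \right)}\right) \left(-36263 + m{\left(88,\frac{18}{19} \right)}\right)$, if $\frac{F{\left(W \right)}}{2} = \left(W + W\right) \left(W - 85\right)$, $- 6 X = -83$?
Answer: $- \frac{4193249786}{3} \approx -1.3977 \cdot 10^{9}$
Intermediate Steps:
$X = \frac{83}{6}$ ($X = \left(- \frac{1}{6}\right) \left(-83\right) = \frac{83}{6} \approx 13.833$)
$F{\left(W \right)} = 4 W \left(-85 + W\right)$ ($F{\left(W \right)} = 2 \left(W + W\right) \left(W - 85\right) = 2 \cdot 2 W \left(-85 + W\right) = 4 W \left(-85 + W\right)$)
$\left(42488 + F{\left(X \right)}\right) \left(-36263 + m{\left(88,\frac{18}{19} \right)}\right) = \left(42488 + 4 \cdot \frac{83}{6} \left(-85 + \frac{83}{6}\right)\right) \left(-36263 + 5\right) = \left(42488 + 4 \cdot \frac{83}{6} \left(- \frac{427}{6}\right)\right) \left(-36258\right) = \left(42488 - \frac{35441}{9}\right) \left(-36258\right) = \frac{346951}{9} \left(-36258\right) = - \frac{4193249786}{3}$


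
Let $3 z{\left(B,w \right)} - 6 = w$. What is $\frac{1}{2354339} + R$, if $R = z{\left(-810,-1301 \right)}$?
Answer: $- \frac{3048869002}{7063017} \approx -431.67$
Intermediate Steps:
$z{\left(B,w \right)} = 2 + \frac{w}{3}$
$R = - \frac{1295}{3}$ ($R = 2 + \frac{1}{3} \left(-1301\right) = 2 - \frac{1301}{3} = - \frac{1295}{3} \approx -431.67$)
$\frac{1}{2354339} + R = \frac{1}{2354339} - \frac{1295}{3} = - \frac{3048869002}{7063017}$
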